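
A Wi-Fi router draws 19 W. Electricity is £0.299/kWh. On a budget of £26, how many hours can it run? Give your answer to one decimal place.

Energy budget = £26 / £0.299 per kWh = 86.96 kWh = 86,957 Wh
Runtime = 86,957 Wh / 19 W = 4,577 h

4576.7 h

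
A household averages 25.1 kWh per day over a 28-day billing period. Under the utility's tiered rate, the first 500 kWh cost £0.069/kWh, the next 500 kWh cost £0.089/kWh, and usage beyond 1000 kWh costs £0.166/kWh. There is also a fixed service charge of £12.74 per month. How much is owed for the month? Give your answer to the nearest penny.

Usage = 25.1 kWh/day × 28 days = 702.8 kWh
First 500 kWh × £0.069 = £34.50
Next 202.8 kWh × £0.089 = £18.05
Remaining tier: 0 kWh (not reached)
Energy charge = £52.55; + service £12.74 = £65.29

£65.29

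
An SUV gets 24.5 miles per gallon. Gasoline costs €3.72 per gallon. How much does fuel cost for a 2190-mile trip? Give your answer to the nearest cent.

Fuel = 2190 mi / 24.5 mpg = 89.39 gal
Cost = 89.39 gal × €3.72/gal = €332.52

€332.52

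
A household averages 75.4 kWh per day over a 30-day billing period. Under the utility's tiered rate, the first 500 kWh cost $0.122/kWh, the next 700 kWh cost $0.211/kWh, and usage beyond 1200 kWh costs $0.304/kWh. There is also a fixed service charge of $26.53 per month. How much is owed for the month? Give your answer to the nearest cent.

Usage = 75.4 kWh/day × 30 days = 2262 kWh
First 500 kWh × $0.122 = $61.00
Next 700 kWh × $0.211 = $147.70
Remaining 1062 kWh × $0.304 = $322.85
Energy charge = $531.55; + service $26.53 = $558.08

$558.08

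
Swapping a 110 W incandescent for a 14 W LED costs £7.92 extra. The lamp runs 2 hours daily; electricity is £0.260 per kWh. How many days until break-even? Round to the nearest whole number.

159 days

Power saved = 110 − 14 = 96 W
Daily energy saved = 96 W × 2 h = 192 Wh = 0.192 kWh
Daily savings = 0.192 × £0.260 = £0.0499
Payback = £7.92 / £0.0499 per day = 158.7 days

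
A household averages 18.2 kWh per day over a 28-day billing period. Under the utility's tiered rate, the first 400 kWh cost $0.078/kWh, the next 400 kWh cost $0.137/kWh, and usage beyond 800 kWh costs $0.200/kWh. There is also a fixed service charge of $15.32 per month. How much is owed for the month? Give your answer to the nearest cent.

Usage = 18.2 kWh/day × 28 days = 509.6 kWh
First 400 kWh × $0.078 = $31.20
Next 109.6 kWh × $0.137 = $15.02
Remaining tier: 0 kWh (not reached)
Energy charge = $46.22; + service $15.32 = $61.54

$61.54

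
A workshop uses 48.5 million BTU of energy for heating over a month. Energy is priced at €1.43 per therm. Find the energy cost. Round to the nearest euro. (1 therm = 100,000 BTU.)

48.5 million BTU × (10 therm/million BTU) = 485 therm
Cost = 485 therm × €1.43/therm = €693.55 ≈ €694

€694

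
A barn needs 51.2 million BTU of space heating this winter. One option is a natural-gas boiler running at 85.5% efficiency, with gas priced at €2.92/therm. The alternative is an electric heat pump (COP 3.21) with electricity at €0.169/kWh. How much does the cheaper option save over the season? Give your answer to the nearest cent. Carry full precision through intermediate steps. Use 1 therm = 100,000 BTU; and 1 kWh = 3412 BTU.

Heat load = 51.2 × 10⁶ BTU = 51,200,000 BTU
Gas: input = 51,200,000 / 0.855 = 59,883,041 BTU = 598.8 therm → 598.8 × €2.92 = €1,748.58
Heat pump: 51,200,000 BTU / 3412 = 15,010 kWh heat; / 3.21 = 4,675 kWh in → × €0.169 = €790.03
Difference = |€1,748.58 − €790.03| = €958.56

€958.56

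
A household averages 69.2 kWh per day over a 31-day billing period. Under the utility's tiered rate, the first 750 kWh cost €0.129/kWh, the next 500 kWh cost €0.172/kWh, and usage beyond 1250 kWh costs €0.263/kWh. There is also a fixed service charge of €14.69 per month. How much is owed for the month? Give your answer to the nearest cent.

Usage = 69.2 kWh/day × 31 days = 2145.2 kWh
First 750 kWh × €0.129 = €96.75
Next 500 kWh × €0.172 = €86.00
Remaining 895.2 kWh × €0.263 = €235.44
Energy charge = €418.19; + service €14.69 = €432.88

€432.88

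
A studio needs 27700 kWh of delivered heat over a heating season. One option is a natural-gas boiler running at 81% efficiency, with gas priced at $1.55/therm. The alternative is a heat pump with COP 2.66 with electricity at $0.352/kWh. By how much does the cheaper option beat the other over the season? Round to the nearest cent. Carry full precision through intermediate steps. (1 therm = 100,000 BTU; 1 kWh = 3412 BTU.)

$1856.99

Heat load = 27700 kWh × 3412 = 94,512,400 BTU
Gas: input = 94,512,400 / 0.81 = 116,681,975 BTU = 1,167 therm → 1,167 × $1.55 = $1,808.57
Heat pump: 94,512,400 BTU / 3412 = 27,700 kWh heat; / 2.66 = 10,410 kWh in → × $0.352 = $3,665.56
Difference = |$1,808.57 − $3,665.56| = $1,856.99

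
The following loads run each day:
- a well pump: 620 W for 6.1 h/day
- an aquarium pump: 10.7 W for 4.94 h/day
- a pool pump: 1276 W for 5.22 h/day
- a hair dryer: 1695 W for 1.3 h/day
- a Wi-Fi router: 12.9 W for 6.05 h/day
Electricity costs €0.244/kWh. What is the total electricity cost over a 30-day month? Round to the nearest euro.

well pump: 620 W × 6.1 h × 30 d = 113,460 Wh = 113.5 kWh
aquarium pump: 10.7 W × 4.94 h × 30 d = 1,586 Wh = 1.586 kWh
pool pump: 1276 W × 5.22 h × 30 d = 199,822 Wh = 199.8 kWh
hair dryer: 1695 W × 1.3 h × 30 d = 66,105 Wh = 66.11 kWh
Wi-Fi router: 12.9 W × 6.05 h × 30 d = 2,341 Wh = 2.341 kWh
Total energy = 113.5 + 1.586 + 199.8 + 66.11 + 2.341 = 383.3 kWh
Cost = 383.3 kWh × €0.244 = €93.53 ≈ €94

€94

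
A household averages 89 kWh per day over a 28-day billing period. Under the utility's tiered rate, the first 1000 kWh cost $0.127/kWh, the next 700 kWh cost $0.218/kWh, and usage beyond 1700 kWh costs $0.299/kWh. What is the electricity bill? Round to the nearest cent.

Usage = 89 kWh/day × 28 days = 2492 kWh
First 1000 kWh × $0.127 = $127.00
Next 700 kWh × $0.218 = $152.60
Remaining 792 kWh × $0.299 = $236.81
Total = $516.41

$516.41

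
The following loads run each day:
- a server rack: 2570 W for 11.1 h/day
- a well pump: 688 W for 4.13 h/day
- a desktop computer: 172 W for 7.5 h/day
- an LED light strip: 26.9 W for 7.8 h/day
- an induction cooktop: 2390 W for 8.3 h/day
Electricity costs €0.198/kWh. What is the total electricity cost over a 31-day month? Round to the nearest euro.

server rack: 2570 W × 11.1 h × 31 d = 884,337 Wh = 884.3 kWh
well pump: 688 W × 4.13 h × 31 d = 88,085 Wh = 88.08 kWh
desktop computer: 172 W × 7.5 h × 31 d = 39,990 Wh = 39.99 kWh
LED light strip: 26.9 W × 7.8 h × 31 d = 6,504 Wh = 6.504 kWh
induction cooktop: 2390 W × 8.3 h × 31 d = 614,947 Wh = 614.9 kWh
Total energy = 884.3 + 88.08 + 39.99 + 6.504 + 614.9 = 1,634 kWh
Cost = 1,634 kWh × €0.198 = €323.50 ≈ €324

€324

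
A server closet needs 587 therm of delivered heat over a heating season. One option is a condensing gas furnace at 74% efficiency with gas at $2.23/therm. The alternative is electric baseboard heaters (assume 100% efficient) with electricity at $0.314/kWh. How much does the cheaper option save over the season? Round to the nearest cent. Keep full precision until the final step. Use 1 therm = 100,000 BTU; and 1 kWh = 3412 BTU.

Heat load = 587 therm × 100,000 = 58,700,000 BTU
Gas: input = 58,700,000 / 0.74 = 79,324,324 BTU = 793.2 therm → 793.2 × $2.23 = $1,768.93
Electric: 58,700,000 BTU / 3412 = 17,200 kWh → × $0.314 = $5,402.05
Difference = |$1,768.93 − $5,402.05| = $3,633.12

$3633.12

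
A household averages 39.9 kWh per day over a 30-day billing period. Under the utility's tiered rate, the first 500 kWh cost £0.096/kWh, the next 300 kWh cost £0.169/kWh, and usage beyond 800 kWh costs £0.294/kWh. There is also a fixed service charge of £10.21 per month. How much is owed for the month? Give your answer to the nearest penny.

Usage = 39.9 kWh/day × 30 days = 1197 kWh
First 500 kWh × £0.096 = £48.00
Next 300 kWh × £0.169 = £50.70
Remaining 397 kWh × £0.294 = £116.72
Energy charge = £215.42; + service £10.21 = £225.63

£225.63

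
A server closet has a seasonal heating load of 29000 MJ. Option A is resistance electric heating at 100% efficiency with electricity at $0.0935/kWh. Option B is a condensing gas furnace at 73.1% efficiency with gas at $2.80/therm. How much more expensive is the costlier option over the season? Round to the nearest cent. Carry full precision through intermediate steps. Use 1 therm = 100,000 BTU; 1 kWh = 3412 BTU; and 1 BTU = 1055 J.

Heat load = 29000 MJ = 29,000,000,000 J / 1055 = 27,488,152 BTU
Gas: input = 27,488,152 / 0.731 = 37,603,491 BTU = 376 therm → 376 × $2.80 = $1,052.90
Electric: 27,488,152 BTU / 3412 = 8,056 kWh → × $0.0935 = $753.27
Difference = |$1,052.90 − $753.27| = $299.63

$299.63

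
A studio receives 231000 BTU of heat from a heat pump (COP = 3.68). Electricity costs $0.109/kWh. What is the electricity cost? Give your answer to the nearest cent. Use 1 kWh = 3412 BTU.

$2.01

Heat delivered = 231,000 BTU / 3412 = 67.7 kWh
Electrical input = 67.7 kWh / 3.68 = 18.4 kWh
Cost = 18.4 × $0.109/kWh = $2.01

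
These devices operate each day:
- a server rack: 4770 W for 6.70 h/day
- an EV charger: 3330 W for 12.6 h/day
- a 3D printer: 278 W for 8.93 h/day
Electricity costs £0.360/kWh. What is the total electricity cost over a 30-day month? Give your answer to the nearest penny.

server rack: 4770 W × 6.70 h × 30 d = 958,770 Wh = 958.8 kWh
EV charger: 3330 W × 12.6 h × 30 d = 1,258,740 Wh = 1,259 kWh
3D printer: 278 W × 8.93 h × 30 d = 74,476 Wh = 74.48 kWh
Total energy = 958.8 + 1,259 + 74.48 = 2,292 kWh
Cost = 2,292 kWh × £0.360 = £825.12

£825.12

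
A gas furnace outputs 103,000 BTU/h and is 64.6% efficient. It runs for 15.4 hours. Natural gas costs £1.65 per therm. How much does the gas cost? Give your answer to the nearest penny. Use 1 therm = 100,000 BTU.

£40.51

Heat delivered = 103,000 BTU/h × 15.4 h = 1,586,200 BTU
Gas input = 1,586,200 / 0.646 = 2,455,418 BTU
= 2,455,418 / 100,000 = 24.55 therm
Cost = 24.55 × £1.65/therm = £40.51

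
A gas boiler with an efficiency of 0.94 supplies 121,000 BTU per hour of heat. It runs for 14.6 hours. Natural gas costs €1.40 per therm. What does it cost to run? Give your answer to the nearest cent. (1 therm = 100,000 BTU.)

€26.31

Heat delivered = 121,000 BTU/h × 14.6 h = 1,766,600 BTU
Gas input = 1,766,600 / 0.94 = 1,879,362 BTU
= 1,879,362 / 100,000 = 18.79 therm
Cost = 18.79 × €1.40/therm = €26.31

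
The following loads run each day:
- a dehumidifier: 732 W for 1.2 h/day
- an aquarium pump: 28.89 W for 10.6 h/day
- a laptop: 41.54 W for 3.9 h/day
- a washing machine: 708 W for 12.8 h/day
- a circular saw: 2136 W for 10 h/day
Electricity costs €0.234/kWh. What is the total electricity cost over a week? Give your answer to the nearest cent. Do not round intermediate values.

dehumidifier: 732 W × 1.2 h × 7 d = 6,149 Wh = 6.149 kWh
aquarium pump: 28.89 W × 10.6 h × 7 d = 2,144 Wh = 2.144 kWh
laptop: 41.54 W × 3.9 h × 7 d = 1,134 Wh = 1.134 kWh
washing machine: 708 W × 12.8 h × 7 d = 63,437 Wh = 63.44 kWh
circular saw: 2136 W × 10 h × 7 d = 149,520 Wh = 149.5 kWh
Total energy = 6.149 + 2.144 + 1.134 + 63.44 + 149.5 = 222.4 kWh
Cost = 222.4 kWh × €0.234 = €52.04

€52.04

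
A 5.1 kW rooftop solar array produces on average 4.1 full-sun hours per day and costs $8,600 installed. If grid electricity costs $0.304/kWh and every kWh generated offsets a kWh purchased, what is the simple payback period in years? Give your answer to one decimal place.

3.7 years

Daily generation = 5.1 kW × 4.1 h = 20.91 kWh
Annual generation = 20.91 × 365 = 7632.1 kWh
Annual savings = 7632.1 × $0.304 = $2,320.17
Payback = $8,600 / $2,320.17 = 3.71 years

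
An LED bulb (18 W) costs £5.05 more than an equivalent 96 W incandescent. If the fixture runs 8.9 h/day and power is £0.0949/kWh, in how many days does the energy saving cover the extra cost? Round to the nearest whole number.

Power saved = 96 − 18 = 78 W
Daily energy saved = 78 W × 8.9 h = 694.2 Wh = 0.6942 kWh
Daily savings = 0.6942 × £0.0949 = £0.0659
Payback = £5.05 / £0.0659 per day = 76.66 days

77 days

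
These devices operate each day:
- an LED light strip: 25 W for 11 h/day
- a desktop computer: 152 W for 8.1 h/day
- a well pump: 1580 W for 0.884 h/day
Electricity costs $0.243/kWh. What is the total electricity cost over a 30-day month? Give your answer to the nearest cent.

$21.16

LED light strip: 25 W × 11 h × 30 d = 8,250 Wh = 8.25 kWh
desktop computer: 152 W × 8.1 h × 30 d = 36,936 Wh = 36.94 kWh
well pump: 1580 W × 0.884 h × 30 d = 41,902 Wh = 41.9 kWh
Total energy = 8.25 + 36.94 + 41.9 = 87.09 kWh
Cost = 87.09 kWh × $0.243 = $21.16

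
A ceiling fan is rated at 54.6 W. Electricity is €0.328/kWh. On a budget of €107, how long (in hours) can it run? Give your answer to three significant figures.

Energy budget = €107 / €0.328 per kWh = 326.2 kWh = 326,220 Wh
Runtime = 326,220 Wh / 54.6 W = 5,975 h

5970 h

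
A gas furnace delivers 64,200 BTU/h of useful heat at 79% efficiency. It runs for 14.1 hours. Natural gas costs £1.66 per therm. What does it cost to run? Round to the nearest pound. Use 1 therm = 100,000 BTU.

Heat delivered = 64,200 BTU/h × 14.1 h = 905,220 BTU
Gas input = 905,220 / 0.79 = 1,145,848 BTU
= 1,145,848 / 100,000 = 11.46 therm
Cost = 11.46 × £1.66/therm = £19.02 ≈ £19

£19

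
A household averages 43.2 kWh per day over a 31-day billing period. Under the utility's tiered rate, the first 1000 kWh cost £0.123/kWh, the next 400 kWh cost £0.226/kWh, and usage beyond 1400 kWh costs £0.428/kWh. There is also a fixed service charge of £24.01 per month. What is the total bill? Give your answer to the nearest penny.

£223.67

Usage = 43.2 kWh/day × 31 days = 1339.2 kWh
First 1000 kWh × £0.123 = £123.00
Next 339.2 kWh × £0.226 = £76.66
Remaining tier: 0 kWh (not reached)
Energy charge = £199.66; + service £24.01 = £223.67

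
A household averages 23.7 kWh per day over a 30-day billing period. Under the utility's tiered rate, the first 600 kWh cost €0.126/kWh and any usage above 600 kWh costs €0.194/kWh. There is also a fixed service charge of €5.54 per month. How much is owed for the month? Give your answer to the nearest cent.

Usage = 23.7 kWh/day × 30 days = 711 kWh
First 600 kWh × €0.126 = €75.60
Remaining 111 kWh × €0.194 = €21.53
Energy charge = €97.13; + service €5.54 = €102.67

€102.67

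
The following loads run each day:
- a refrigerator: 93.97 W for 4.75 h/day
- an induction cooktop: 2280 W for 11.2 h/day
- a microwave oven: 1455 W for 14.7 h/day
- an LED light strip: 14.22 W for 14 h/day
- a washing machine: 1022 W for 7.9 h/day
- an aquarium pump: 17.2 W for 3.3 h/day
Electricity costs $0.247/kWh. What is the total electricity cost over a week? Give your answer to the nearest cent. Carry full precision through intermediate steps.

refrigerator: 93.97 W × 4.75 h × 7 d = 3,125 Wh = 3.125 kWh
induction cooktop: 2280 W × 11.2 h × 7 d = 178,752 Wh = 178.8 kWh
microwave oven: 1455 W × 14.7 h × 7 d = 149,720 Wh = 149.7 kWh
LED light strip: 14.22 W × 14 h × 7 d = 1,394 Wh = 1.394 kWh
washing machine: 1022 W × 7.9 h × 7 d = 56,517 Wh = 56.52 kWh
aquarium pump: 17.2 W × 3.3 h × 7 d = 397 Wh = 0.3973 kWh
Total energy = 3.125 + 178.8 + 149.7 + 1.394 + 56.52 + 0.3973 = 389.9 kWh
Cost = 389.9 kWh × $0.247 = $96.31

$96.31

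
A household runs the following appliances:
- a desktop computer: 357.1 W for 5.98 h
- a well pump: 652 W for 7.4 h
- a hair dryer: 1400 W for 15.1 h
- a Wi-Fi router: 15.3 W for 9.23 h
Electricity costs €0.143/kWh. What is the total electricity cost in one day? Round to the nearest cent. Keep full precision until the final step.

desktop computer: 357.1 W × 5.98 h = 2,135 Wh = 2.135 kWh
well pump: 652 W × 7.4 h = 4,825 Wh = 4.825 kWh
hair dryer: 1400 W × 15.1 h = 21,140 Wh = 21.14 kWh
Wi-Fi router: 15.3 W × 9.23 h = 141 Wh = 0.1412 kWh
Total energy = 2.135 + 4.825 + 21.14 + 0.1412 = 28.24 kWh
Cost = 28.24 kWh × €0.143 = €4.04

€4.04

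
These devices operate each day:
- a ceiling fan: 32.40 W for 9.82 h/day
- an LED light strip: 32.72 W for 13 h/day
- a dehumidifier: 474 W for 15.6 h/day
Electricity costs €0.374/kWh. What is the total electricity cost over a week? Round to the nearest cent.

ceiling fan: 32.40 W × 9.82 h × 7 d = 2,227 Wh = 2.227 kWh
LED light strip: 32.72 W × 13 h × 7 d = 2,978 Wh = 2.978 kWh
dehumidifier: 474 W × 15.6 h × 7 d = 51,761 Wh = 51.76 kWh
Total energy = 2.227 + 2.978 + 51.76 = 56.97 kWh
Cost = 56.97 kWh × €0.374 = €21.31

€21.31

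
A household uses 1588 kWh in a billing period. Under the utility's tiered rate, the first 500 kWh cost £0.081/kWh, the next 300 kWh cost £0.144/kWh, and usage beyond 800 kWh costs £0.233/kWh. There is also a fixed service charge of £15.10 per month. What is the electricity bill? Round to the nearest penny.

£282.40

First 500 kWh × £0.081 = £40.50
Next 300 kWh × £0.144 = £43.20
Remaining 788 kWh × £0.233 = £183.60
Energy charge = £267.30; + service £15.10 = £282.40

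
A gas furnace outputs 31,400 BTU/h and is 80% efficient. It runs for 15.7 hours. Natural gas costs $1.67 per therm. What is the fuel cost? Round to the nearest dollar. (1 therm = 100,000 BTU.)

$10

Heat delivered = 31,400 BTU/h × 15.7 h = 492,980 BTU
Gas input = 492,980 / 0.80 = 616,225 BTU
= 616,225 / 100,000 = 6.162 therm
Cost = 6.162 × $1.67/therm = $10.29 ≈ $10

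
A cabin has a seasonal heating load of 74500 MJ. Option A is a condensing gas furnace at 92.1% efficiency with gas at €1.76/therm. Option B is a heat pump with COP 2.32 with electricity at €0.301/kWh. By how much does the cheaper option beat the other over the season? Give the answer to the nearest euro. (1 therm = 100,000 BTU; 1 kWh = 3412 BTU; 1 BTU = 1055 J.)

Heat load = 74500 MJ = 74,500,000,000 J / 1055 = 70,616,114 BTU
Gas: input = 70,616,114 / 0.921 = 76,673,305 BTU = 766.7 therm → 766.7 × €1.76 = €1,349.45
Heat pump: 70,616,114 BTU / 3412 = 20,700 kWh heat; / 2.32 = 8,921 kWh in → × €0.301 = €2,685.18
Difference = |€1,349.45 − €2,685.18| = €1,335.73 ≈ €1336

€1336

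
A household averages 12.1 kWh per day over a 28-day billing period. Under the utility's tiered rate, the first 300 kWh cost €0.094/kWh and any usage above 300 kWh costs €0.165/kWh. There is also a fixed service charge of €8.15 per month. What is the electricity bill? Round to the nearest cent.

€42.75

Usage = 12.1 kWh/day × 28 days = 338.8 kWh
First 300 kWh × €0.094 = €28.20
Remaining 38.8 kWh × €0.165 = €6.40
Energy charge = €34.60; + service €8.15 = €42.75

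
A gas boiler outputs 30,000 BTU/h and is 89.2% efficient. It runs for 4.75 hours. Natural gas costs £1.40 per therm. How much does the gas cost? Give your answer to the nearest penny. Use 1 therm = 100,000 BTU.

Heat delivered = 30,000 BTU/h × 4.75 h = 142,500 BTU
Gas input = 142,500 / 0.892 = 159,753 BTU
= 159,753 / 100,000 = 1.598 therm
Cost = 1.598 × £1.40/therm = £2.24

£2.24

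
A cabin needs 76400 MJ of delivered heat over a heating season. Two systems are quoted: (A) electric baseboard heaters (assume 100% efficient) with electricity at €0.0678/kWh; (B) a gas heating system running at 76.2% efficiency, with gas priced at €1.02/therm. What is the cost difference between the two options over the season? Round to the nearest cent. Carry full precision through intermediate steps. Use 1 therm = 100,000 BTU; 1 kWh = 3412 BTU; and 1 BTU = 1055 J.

€469.64

Heat load = 76400 MJ = 76,400,000,000 J / 1055 = 72,417,062 BTU
Gas: input = 72,417,062 / 0.762 = 95,035,514 BTU = 950.4 therm → 950.4 × €1.02 = €969.36
Electric: 72,417,062 BTU / 3412 = 21,220 kWh → × €0.0678 = €1,439.00
Difference = |€969.36 − €1,439.00| = €469.64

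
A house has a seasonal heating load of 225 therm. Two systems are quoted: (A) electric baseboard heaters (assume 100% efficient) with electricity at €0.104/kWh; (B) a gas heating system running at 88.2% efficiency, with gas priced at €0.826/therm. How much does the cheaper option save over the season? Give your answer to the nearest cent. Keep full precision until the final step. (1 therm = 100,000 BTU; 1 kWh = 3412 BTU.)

€475.10

Heat load = 225 therm × 100,000 = 22,500,000 BTU
Gas: input = 22,500,000 / 0.882 = 25,510,204 BTU = 255.1 therm → 255.1 × €0.826 = €210.71
Electric: 22,500,000 BTU / 3412 = 6,594 kWh → × €0.104 = €685.81
Difference = |€210.71 − €685.81| = €475.10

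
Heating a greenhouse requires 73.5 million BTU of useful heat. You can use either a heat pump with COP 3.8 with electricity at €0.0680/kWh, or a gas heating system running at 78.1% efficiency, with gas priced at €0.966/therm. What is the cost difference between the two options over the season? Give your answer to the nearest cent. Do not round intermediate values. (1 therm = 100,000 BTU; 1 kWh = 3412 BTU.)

€523.62

Heat load = 73.5 × 10⁶ BTU = 73,500,000 BTU
Gas: input = 73,500,000 / 0.781 = 94,110,115 BTU = 941.1 therm → 941.1 × €0.966 = €909.10
Heat pump: 73,500,000 BTU / 3412 = 21,540 kWh heat; / 3.8 = 5,669 kWh in → × €0.0680 = €385.48
Difference = |€909.10 − €385.48| = €523.62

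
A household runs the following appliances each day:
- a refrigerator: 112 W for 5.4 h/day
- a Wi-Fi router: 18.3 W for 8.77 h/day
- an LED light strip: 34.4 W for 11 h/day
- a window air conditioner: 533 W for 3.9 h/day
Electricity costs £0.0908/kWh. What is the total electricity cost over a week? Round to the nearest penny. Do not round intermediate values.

refrigerator: 112 W × 5.4 h × 7 d = 4,234 Wh = 4.234 kWh
Wi-Fi router: 18.3 W × 8.77 h × 7 d = 1,123 Wh = 1.123 kWh
LED light strip: 34.4 W × 11 h × 7 d = 2,649 Wh = 2.649 kWh
window air conditioner: 533 W × 3.9 h × 7 d = 14,551 Wh = 14.55 kWh
Total energy = 4.234 + 1.123 + 2.649 + 14.55 = 22.56 kWh
Cost = 22.56 kWh × £0.0908 = £2.05

£2.05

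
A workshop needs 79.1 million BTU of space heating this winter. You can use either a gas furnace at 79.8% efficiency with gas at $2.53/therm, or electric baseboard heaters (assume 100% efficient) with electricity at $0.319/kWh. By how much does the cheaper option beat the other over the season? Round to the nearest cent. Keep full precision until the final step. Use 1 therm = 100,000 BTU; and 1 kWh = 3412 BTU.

$4887.53

Heat load = 79.1 × 10⁶ BTU = 79,100,000 BTU
Gas: input = 79,100,000 / 0.798 = 99,122,807 BTU = 991.2 therm → 991.2 × $2.53 = $2,507.81
Electric: 79,100,000 BTU / 3412 = 23,180 kWh → × $0.319 = $7,395.34
Difference = |$2,507.81 − $7,395.34| = $4,887.53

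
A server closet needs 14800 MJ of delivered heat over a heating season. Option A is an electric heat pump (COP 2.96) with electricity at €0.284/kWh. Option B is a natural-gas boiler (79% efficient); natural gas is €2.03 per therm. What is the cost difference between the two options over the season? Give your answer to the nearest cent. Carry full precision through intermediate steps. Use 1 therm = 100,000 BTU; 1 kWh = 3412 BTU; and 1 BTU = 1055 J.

€34.00

Heat load = 14800 MJ = 14,800,000,000 J / 1055 = 14,028,436 BTU
Gas: input = 14,028,436 / 0.79 = 17,757,514 BTU = 177.6 therm → 177.6 × €2.03 = €360.48
Heat pump: 14,028,436 BTU / 3412 = 4,111 kWh heat; / 2.96 = 1,389 kWh in → × €0.284 = €394.48
Difference = |€360.48 − €394.48| = €34.00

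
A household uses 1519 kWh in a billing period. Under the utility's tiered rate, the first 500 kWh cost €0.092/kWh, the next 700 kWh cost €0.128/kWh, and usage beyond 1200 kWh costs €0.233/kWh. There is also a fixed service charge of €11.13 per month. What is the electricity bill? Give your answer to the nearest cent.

€221.06

First 500 kWh × €0.092 = €46.00
Next 700 kWh × €0.128 = €89.60
Remaining 319 kWh × €0.233 = €74.33
Energy charge = €209.93; + service €11.13 = €221.06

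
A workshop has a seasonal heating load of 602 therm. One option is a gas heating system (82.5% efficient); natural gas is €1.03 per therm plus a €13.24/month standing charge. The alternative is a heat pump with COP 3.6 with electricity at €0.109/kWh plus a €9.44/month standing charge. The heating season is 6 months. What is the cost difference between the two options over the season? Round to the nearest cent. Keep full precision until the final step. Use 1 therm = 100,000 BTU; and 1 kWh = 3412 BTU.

€240.18

Heat load = 602 therm × 100,000 = 60,200,000 BTU
Gas: input = 60,200,000 / 0.825 = 72,969,697 BTU = 729.7 therm → 729.7 × €1.03 = €751.59; + 6 × €13.24 standing = €831.03
Heat pump: 60,200,000 BTU / 3412 = 17,640 kWh heat; / 3.6 = 4,901 kWh in → × €0.109 = €534.21; + 6 × €9.44 standing = €590.85
Difference = |€831.03 − €590.85| = €240.18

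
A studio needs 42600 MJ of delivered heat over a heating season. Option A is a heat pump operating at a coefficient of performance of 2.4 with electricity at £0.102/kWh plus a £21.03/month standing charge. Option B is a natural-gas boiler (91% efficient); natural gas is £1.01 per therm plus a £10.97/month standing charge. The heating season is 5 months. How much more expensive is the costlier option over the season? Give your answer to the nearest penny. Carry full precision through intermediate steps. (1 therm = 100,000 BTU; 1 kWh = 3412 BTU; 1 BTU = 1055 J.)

£105.10

Heat load = 42600 MJ = 42,600,000,000 J / 1055 = 40,379,147 BTU
Gas: input = 40,379,147 / 0.910 = 44,372,689 BTU = 443.7 therm → 443.7 × £1.01 = £448.16; + 5 × £10.97 standing = £503.01
Heat pump: 40,379,147 BTU / 3412 = 11,830 kWh heat; / 2.4 = 4,931 kWh in → × £0.102 = £502.96; + 5 × £21.03 standing = £608.11
Difference = |£503.01 − £608.11| = £105.10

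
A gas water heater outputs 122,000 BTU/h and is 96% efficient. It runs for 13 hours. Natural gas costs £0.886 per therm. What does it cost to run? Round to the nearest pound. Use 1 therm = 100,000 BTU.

£15

Heat delivered = 122,000 BTU/h × 13 h = 1,586,000 BTU
Gas input = 1,586,000 / 0.96 = 1,652,083 BTU
= 1,652,083 / 100,000 = 16.52 therm
Cost = 16.52 × £0.886/therm = £14.64 ≈ £15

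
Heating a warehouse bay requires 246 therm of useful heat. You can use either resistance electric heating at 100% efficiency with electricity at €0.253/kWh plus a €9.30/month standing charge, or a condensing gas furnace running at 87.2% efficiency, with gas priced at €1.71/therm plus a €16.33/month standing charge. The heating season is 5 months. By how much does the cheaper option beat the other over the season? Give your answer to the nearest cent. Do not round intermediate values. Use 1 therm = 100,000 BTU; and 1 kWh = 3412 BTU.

€1306.53

Heat load = 246 therm × 100,000 = 24,600,000 BTU
Gas: input = 24,600,000 / 0.872 = 28,211,009 BTU = 282.1 therm → 282.1 × €1.71 = €482.41; + 5 × €16.33 standing = €564.06
Electric: 24,600,000 BTU / 3412 = 7,210 kWh → × €0.253 = €1,824.09; + 5 × €9.30 standing = €1,870.59
Difference = |€564.06 − €1,870.59| = €1,306.53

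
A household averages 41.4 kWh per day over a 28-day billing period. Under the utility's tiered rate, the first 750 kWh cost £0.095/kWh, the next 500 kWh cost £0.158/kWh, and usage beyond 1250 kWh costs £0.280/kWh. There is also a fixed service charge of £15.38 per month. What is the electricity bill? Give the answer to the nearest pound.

Usage = 41.4 kWh/day × 28 days = 1159.2 kWh
First 750 kWh × £0.095 = £71.25
Next 409.2 kWh × £0.158 = £64.65
Remaining tier: 0 kWh (not reached)
Energy charge = £135.90; + service £15.38 = £151.28 ≈ £151

£151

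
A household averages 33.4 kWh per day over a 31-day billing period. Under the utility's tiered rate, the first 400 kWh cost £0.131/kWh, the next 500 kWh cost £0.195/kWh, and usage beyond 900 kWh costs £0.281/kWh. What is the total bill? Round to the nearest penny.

Usage = 33.4 kWh/day × 31 days = 1035.4 kWh
First 400 kWh × £0.131 = £52.40
Next 500 kWh × £0.195 = £97.50
Remaining 135.4 kWh × £0.281 = £38.05
Total = £187.95

£187.95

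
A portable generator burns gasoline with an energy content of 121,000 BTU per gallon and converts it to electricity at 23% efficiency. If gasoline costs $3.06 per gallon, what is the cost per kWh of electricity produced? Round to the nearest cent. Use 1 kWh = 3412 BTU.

Electrical output per gallon = 121,000 BTU × 0.23 / 3412 BTU/kWh = 8.157 kWh
Cost per kWh = $3.06 / 8.157 kWh = $0.375

$0.38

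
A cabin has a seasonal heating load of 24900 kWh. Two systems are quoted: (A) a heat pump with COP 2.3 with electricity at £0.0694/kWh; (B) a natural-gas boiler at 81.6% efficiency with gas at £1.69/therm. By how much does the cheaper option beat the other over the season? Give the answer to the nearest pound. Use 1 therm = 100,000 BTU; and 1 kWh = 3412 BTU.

£1008

Heat load = 24900 kWh × 3412 = 84,958,800 BTU
Gas: input = 84,958,800 / 0.816 = 104,116,176 BTU = 1,041 therm → 1,041 × £1.69 = £1,759.56
Heat pump: 84,958,800 BTU / 3412 = 24,900 kWh heat; / 2.3 = 10,830 kWh in → × £0.0694 = £751.33
Difference = |£1,759.56 − £751.33| = £1,008.23 ≈ £1008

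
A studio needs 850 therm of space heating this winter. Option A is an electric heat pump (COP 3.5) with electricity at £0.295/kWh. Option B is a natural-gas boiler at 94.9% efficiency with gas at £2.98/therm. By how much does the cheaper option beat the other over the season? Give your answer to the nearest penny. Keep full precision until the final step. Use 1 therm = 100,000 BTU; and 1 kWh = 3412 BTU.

Heat load = 850 therm × 100,000 = 85,000,000 BTU
Gas: input = 85,000,000 / 0.949 = 89,567,966 BTU = 895.7 therm → 895.7 × £2.98 = £2,669.13
Heat pump: 85,000,000 BTU / 3412 = 24,910 kWh heat; / 3.5 = 7,118 kWh in → × £0.295 = £2,099.73
Difference = |£2,669.13 − £2,099.73| = £569.39

£569.39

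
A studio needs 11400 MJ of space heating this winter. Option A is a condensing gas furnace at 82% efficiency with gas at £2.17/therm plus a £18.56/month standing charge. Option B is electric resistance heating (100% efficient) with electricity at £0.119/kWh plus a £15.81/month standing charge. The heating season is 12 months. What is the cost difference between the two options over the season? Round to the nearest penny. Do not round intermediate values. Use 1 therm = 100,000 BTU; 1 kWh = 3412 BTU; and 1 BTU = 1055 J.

£57.91

Heat load = 11400 MJ = 11,400,000,000 J / 1055 = 10,805,687 BTU
Gas: input = 10,805,687 / 0.82 = 13,177,667 BTU = 131.8 therm → 131.8 × £2.17 = £285.96; + 12 × £18.56 standing = £508.68
Electric: 10,805,687 BTU / 3412 = 3,167 kWh → × £0.119 = £376.87; + 12 × £15.81 standing = £566.59
Difference = |£508.68 − £566.59| = £57.91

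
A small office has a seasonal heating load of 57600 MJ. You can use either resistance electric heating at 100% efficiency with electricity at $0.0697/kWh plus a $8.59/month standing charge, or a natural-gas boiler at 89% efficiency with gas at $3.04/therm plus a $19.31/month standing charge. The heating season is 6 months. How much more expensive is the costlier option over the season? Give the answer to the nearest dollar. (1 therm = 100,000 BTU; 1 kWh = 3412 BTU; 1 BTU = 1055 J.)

Heat load = 57600 MJ = 57,600,000,000 J / 1055 = 54,597,156 BTU
Gas: input = 54,597,156 / 0.89 = 61,345,120 BTU = 613.5 therm → 613.5 × $3.04 = $1,864.89; + 6 × $19.31 standing = $1,980.75
Electric: 54,597,156 BTU / 3412 = 16,000 kWh → × $0.0697 = $1,115.31; + 6 × $8.59 standing = $1,166.85
Difference = |$1,980.75 − $1,166.85| = $813.91 ≈ $814

$814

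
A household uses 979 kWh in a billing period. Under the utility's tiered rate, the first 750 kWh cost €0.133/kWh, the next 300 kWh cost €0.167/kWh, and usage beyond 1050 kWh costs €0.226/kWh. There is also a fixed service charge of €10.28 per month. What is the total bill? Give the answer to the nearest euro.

First 750 kWh × €0.133 = €99.75
Next 229 kWh × €0.167 = €38.24
Remaining tier: 0 kWh (not reached)
Energy charge = €137.99; + service €10.28 = €148.27 ≈ €148

€148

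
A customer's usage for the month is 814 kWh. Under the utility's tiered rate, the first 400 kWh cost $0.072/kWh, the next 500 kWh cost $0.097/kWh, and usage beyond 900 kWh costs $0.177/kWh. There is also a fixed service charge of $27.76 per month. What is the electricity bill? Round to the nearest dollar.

First 400 kWh × $0.072 = $28.80
Next 414 kWh × $0.097 = $40.16
Remaining tier: 0 kWh (not reached)
Energy charge = $68.96; + service $27.76 = $96.72 ≈ $97

$97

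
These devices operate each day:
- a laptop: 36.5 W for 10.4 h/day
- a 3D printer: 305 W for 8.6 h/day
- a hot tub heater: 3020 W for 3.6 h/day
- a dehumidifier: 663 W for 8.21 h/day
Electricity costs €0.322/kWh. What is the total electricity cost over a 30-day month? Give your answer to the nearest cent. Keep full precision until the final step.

€186.61

laptop: 36.5 W × 10.4 h × 30 d = 11,388 Wh = 11.39 kWh
3D printer: 305 W × 8.6 h × 30 d = 78,690 Wh = 78.69 kWh
hot tub heater: 3020 W × 3.6 h × 30 d = 326,160 Wh = 326.2 kWh
dehumidifier: 663 W × 8.21 h × 30 d = 163,297 Wh = 163.3 kWh
Total energy = 11.39 + 78.69 + 326.2 + 163.3 = 579.5 kWh
Cost = 579.5 kWh × €0.322 = €186.61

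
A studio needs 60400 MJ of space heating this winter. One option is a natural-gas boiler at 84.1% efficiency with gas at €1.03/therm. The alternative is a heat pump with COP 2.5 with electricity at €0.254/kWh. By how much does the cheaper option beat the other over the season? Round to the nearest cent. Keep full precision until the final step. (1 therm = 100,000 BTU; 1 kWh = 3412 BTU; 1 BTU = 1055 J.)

€1003.61

Heat load = 60400 MJ = 60,400,000,000 J / 1055 = 57,251,185 BTU
Gas: input = 57,251,185 / 0.841 = 68,075,131 BTU = 680.8 therm → 680.8 × €1.03 = €701.17
Heat pump: 57,251,185 BTU / 3412 = 16,780 kWh heat; / 2.5 = 6,712 kWh in → × €0.254 = €1,704.78
Difference = |€701.17 − €1,704.78| = €1,003.61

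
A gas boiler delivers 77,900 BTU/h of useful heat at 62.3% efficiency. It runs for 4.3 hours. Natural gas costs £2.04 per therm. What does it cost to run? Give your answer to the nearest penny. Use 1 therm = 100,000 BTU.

Heat delivered = 77,900 BTU/h × 4.3 h = 334,970 BTU
Gas input = 334,970 / 0.623 = 537,673 BTU
= 537,673 / 100,000 = 5.377 therm
Cost = 5.377 × £2.04/therm = £10.97

£10.97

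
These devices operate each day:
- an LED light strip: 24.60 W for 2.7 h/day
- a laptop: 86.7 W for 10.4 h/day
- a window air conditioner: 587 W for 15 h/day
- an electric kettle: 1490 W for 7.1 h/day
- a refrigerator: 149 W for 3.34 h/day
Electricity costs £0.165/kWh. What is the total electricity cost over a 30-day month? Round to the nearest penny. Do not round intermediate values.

£103.21

LED light strip: 24.60 W × 2.7 h × 30 d = 1,993 Wh = 1.993 kWh
laptop: 86.7 W × 10.4 h × 30 d = 27,050 Wh = 27.05 kWh
window air conditioner: 587 W × 15 h × 30 d = 264,150 Wh = 264.1 kWh
electric kettle: 1490 W × 7.1 h × 30 d = 317,370 Wh = 317.4 kWh
refrigerator: 149 W × 3.34 h × 30 d = 14,930 Wh = 14.93 kWh
Total energy = 1.993 + 27.05 + 264.1 + 317.4 + 14.93 = 625.5 kWh
Cost = 625.5 kWh × £0.165 = £103.21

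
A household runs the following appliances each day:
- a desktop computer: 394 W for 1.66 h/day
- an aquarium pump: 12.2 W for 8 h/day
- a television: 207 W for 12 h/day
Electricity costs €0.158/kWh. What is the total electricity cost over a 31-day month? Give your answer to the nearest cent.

€15.85

desktop computer: 394 W × 1.66 h × 31 d = 20,275 Wh = 20.28 kWh
aquarium pump: 12.2 W × 8 h × 31 d = 3,026 Wh = 3.026 kWh
television: 207 W × 12 h × 31 d = 77,004 Wh = 77 kWh
Total energy = 20.28 + 3.026 + 77 = 100.3 kWh
Cost = 100.3 kWh × €0.158 = €15.85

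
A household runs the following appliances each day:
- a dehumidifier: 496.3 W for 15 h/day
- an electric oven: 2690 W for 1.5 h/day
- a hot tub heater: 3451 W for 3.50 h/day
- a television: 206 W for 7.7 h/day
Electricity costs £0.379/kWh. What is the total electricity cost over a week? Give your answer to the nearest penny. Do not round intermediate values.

£66.71

dehumidifier: 496.3 W × 15 h × 7 d = 52,112 Wh = 52.11 kWh
electric oven: 2690 W × 1.5 h × 7 d = 28,245 Wh = 28.25 kWh
hot tub heater: 3451 W × 3.50 h × 7 d = 84,550 Wh = 84.55 kWh
television: 206 W × 7.7 h × 7 d = 11,103 Wh = 11.1 kWh
Total energy = 52.11 + 28.25 + 84.55 + 11.1 = 176 kWh
Cost = 176 kWh × £0.379 = £66.71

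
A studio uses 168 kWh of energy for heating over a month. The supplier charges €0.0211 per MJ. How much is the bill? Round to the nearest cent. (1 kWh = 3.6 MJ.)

168 kWh × (3.6 MJ/kWh) = 604.8 MJ
Cost = 604.8 MJ × €0.0211/MJ = €12.76

€12.76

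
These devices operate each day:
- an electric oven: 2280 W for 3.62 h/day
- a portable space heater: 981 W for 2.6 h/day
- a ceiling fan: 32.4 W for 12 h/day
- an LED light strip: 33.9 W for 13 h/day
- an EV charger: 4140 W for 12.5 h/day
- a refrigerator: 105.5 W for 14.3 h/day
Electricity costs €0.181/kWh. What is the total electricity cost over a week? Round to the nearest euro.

€82

electric oven: 2280 W × 3.62 h × 7 d = 57,775 Wh = 57.78 kWh
portable space heater: 981 W × 2.6 h × 7 d = 17,854 Wh = 17.85 kWh
ceiling fan: 32.4 W × 12 h × 7 d = 2,722 Wh = 2.722 kWh
LED light strip: 33.9 W × 13 h × 7 d = 3,085 Wh = 3.085 kWh
EV charger: 4140 W × 12.5 h × 7 d = 362,250 Wh = 362.2 kWh
refrigerator: 105.5 W × 14.3 h × 7 d = 10,561 Wh = 10.56 kWh
Total energy = 57.78 + 17.85 + 2.722 + 3.085 + 362.2 + 10.56 = 454.2 kWh
Cost = 454.2 kWh × €0.181 = €82.22 ≈ €82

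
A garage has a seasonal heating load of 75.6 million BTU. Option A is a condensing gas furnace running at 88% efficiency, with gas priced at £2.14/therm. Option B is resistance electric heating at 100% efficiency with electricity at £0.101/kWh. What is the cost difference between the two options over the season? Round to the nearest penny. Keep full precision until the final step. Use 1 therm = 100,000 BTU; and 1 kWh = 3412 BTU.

Heat load = 75.6 × 10⁶ BTU = 75,600,000 BTU
Gas: input = 75,600,000 / 0.880 = 85,909,091 BTU = 859.1 therm → 859.1 × £2.14 = £1,838.45
Electric: 75,600,000 BTU / 3412 = 22,160 kWh → × £0.101 = £2,237.87
Difference = |£1,838.45 − £2,237.87| = £399.41

£399.41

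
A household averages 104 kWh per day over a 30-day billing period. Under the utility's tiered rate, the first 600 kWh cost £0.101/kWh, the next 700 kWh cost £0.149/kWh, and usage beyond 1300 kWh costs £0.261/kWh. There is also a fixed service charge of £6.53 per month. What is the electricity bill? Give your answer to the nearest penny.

£646.45

Usage = 104 kWh/day × 30 days = 3120 kWh
First 600 kWh × £0.101 = £60.60
Next 700 kWh × £0.149 = £104.30
Remaining 1820 kWh × £0.261 = £475.02
Energy charge = £639.92; + service £6.53 = £646.45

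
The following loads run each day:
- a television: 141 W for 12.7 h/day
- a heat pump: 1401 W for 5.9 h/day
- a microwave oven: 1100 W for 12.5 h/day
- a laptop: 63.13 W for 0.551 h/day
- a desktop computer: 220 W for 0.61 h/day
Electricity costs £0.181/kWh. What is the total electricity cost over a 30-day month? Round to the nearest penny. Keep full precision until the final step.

television: 141 W × 12.7 h × 30 d = 53,721 Wh = 53.72 kWh
heat pump: 1401 W × 5.9 h × 30 d = 247,977 Wh = 248 kWh
microwave oven: 1100 W × 12.5 h × 30 d = 412,500 Wh = 412.5 kWh
laptop: 63.13 W × 0.551 h × 30 d = 1,044 Wh = 1.044 kWh
desktop computer: 220 W × 0.61 h × 30 d = 4,026 Wh = 4.026 kWh
Total energy = 53.72 + 248 + 412.5 + 1.044 + 4.026 = 719.3 kWh
Cost = 719.3 kWh × £0.181 = £130.19

£130.19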